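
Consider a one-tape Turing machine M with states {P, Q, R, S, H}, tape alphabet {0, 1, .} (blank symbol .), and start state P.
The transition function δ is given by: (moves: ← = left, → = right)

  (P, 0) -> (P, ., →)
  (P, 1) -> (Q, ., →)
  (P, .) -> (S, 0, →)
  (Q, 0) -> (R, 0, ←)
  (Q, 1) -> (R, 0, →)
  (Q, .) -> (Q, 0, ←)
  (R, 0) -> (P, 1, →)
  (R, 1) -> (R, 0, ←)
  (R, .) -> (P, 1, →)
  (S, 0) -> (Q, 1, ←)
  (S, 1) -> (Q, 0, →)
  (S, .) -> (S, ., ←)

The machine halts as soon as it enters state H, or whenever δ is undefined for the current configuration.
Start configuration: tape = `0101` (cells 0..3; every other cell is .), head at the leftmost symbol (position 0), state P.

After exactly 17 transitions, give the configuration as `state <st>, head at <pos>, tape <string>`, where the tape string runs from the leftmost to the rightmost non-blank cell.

state=P head=0 tape=[0]101...   (P,0)→(P,.,→)
state=P head=1 tape=.[1]01...   (P,1)→(Q,.,→)
state=Q head=2 tape=..[0]1...   (Q,0)→(R,0,←)
state=R head=1 tape=.[.]01...   (R,.)→(P,1,→)
state=P head=2 tape=.1[0]1...   (P,0)→(P,.,→)
state=P head=3 tape=.1.[1]...   (P,1)→(Q,.,→)
state=Q head=4 tape=.1..[.]..   (Q,.)→(Q,0,←)
state=Q head=3 tape=.1.[.]0..   (Q,.)→(Q,0,←)
state=Q head=2 tape=.1[.]00..   (Q,.)→(Q,0,←)
state=Q head=1 tape=.[1]000..   (Q,1)→(R,0,→)
state=R head=2 tape=.0[0]00..   (R,0)→(P,1,→)
state=P head=3 tape=.01[0]0..   (P,0)→(P,.,→)
state=P head=4 tape=.01.[0]..   (P,0)→(P,.,→)
state=P head=5 tape=.01..[.].   (P,.)→(S,0,→)
state=S head=6 tape=.01..0[.]   (S,.)→(S,.,←)
state=S head=5 tape=.01..[0].   (S,0)→(Q,1,←)
state=Q head=4 tape=.01.[.]1.   (Q,.)→(Q,0,←)
state=Q head=3 tape=.01[.]01.
After 17 steps: state Q, head at 3, tape 01.01.

state Q, head at 3, tape 01.01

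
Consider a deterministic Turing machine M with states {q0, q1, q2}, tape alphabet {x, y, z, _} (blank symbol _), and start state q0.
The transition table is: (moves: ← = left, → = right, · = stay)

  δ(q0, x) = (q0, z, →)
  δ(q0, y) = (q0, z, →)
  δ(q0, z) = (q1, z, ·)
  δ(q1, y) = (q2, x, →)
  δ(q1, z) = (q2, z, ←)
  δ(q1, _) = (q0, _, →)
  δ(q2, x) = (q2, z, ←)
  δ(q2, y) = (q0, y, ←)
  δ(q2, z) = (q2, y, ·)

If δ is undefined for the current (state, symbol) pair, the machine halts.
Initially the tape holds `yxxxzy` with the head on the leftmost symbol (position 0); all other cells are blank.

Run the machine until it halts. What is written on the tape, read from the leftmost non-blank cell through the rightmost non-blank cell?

zyzyzy

q0 | _[y]xxxzy   read y → write z, move →, go to q0
q0 | _z[x]xxzy   read x → write z, move →, go to q0
q0 | _zz[x]xzy   read x → write z, move →, go to q0
q0 | _zzz[x]zy   read x → write z, move →, go to q0
q0 | _zzzz[z]y   read z → write z, move ·, go to q1
q1 | _zzzz[z]y   read z → write z, move ←, go to q2
q2 | _zzz[z]zy   read z → write y, move ·, go to q2
q2 | _zzz[y]zy   read y → write y, move ←, go to q0
q0 | _zz[z]yzy   read z → write z, move ·, go to q1
q1 | _zz[z]yzy   read z → write z, move ←, go to q2
q2 | _z[z]zyzy   read z → write y, move ·, go to q2
q2 | _z[y]zyzy   read y → write y, move ←, go to q0
q0 | _[z]yzyzy   read z → write z, move ·, go to q1
q1 | _[z]yzyzy   read z → write z, move ←, go to q2
q2 | [_]zyzyzy
The non-blank tape span at halt is zyzyzy.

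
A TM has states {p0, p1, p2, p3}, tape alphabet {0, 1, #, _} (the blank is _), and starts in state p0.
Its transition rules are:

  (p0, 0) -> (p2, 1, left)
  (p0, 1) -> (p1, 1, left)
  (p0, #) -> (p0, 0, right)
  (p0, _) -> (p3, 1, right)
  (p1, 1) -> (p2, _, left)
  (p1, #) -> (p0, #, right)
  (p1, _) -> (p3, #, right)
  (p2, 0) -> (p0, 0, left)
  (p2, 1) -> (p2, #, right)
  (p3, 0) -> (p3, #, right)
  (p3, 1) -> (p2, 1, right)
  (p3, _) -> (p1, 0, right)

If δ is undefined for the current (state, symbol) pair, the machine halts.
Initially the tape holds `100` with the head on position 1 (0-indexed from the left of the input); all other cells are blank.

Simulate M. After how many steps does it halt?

state=p0 head=1 tape=_1[0]0_   (p0,0)→(p2,1,left)
state=p2 head=0 tape=_[1]10_   (p2,1)→(p2,#,right)
state=p2 head=1 tape=_#[1]0_   (p2,1)→(p2,#,right)
state=p2 head=2 tape=_##[0]_   (p2,0)→(p0,0,left)
state=p0 head=1 tape=_#[#]0_   (p0,#)→(p0,0,right)
state=p0 head=2 tape=_#0[0]_   (p0,0)→(p2,1,left)
state=p2 head=1 tape=_#[0]1_   (p2,0)→(p0,0,left)
state=p0 head=0 tape=_[#]01_   (p0,#)→(p0,0,right)
state=p0 head=1 tape=_0[0]1_   (p0,0)→(p2,1,left)
state=p2 head=0 tape=_[0]11_   (p2,0)→(p0,0,left)
state=p0 head=-1 tape=[_]011_   (p0,_)→(p3,1,right)
state=p3 head=0 tape=1[0]11_   (p3,0)→(p3,#,right)
state=p3 head=1 tape=1#[1]1_   (p3,1)→(p2,1,right)
state=p2 head=2 tape=1#1[1]_   (p2,1)→(p2,#,right)
state=p2 head=3 tape=1#1#[_]
M halts after 14 transitions.

14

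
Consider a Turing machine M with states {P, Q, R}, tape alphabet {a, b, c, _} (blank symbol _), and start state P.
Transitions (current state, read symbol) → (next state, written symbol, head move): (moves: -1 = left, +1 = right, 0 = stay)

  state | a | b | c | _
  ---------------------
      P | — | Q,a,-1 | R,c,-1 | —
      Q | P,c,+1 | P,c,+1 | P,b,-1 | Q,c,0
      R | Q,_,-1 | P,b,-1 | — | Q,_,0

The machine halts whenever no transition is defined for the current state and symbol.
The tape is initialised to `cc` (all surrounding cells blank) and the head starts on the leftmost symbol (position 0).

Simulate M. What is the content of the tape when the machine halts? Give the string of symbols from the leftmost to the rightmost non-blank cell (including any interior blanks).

bcc

P | __[c]c   read c → write c, move -1, go to R
R | _[_]cc   read _ → write _, move 0, go to Q
Q | _[_]cc   read _ → write c, move 0, go to Q
Q | _[c]cc   read c → write b, move -1, go to P
P | [_]bcc
The non-blank tape span at halt is bcc.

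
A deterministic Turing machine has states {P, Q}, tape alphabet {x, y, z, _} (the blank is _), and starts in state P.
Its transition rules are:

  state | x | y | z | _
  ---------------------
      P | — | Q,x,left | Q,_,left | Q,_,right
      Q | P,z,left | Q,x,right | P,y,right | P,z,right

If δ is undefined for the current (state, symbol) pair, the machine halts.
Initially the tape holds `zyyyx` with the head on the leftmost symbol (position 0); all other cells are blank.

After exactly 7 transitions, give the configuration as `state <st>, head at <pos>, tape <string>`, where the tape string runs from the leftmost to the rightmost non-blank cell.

P | _[z]yyyx   read z → write _, move left, go to Q
Q | [_]_yyyx   read _ → write z, move right, go to P
P | z[_]yyyx   read _ → write _, move right, go to Q
Q | z_[y]yyx   read y → write x, move right, go to Q
Q | z_x[y]yx   read y → write x, move right, go to Q
Q | z_xx[y]x   read y → write x, move right, go to Q
Q | z_xxx[x]   read x → write z, move left, go to P
P | z_xx[x]z
After 7 steps: state P, head at 3, tape z_xxxz.

state P, head at 3, tape z_xxxz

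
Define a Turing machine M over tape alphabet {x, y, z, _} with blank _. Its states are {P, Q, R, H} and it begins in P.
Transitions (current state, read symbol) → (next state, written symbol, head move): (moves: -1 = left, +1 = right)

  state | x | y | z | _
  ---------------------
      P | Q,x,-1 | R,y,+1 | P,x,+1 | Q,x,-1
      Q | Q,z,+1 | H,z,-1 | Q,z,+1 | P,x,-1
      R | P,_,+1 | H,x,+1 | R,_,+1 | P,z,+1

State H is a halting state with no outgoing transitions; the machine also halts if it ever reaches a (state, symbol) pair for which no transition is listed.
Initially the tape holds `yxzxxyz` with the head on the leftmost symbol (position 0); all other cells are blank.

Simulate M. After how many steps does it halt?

state=P head=0 tape=[y]xzxxyz   (P,y)→(R,y,+1)
state=R head=1 tape=y[x]zxxyz   (R,x)→(P,_,+1)
state=P head=2 tape=y_[z]xxyz   (P,z)→(P,x,+1)
state=P head=3 tape=y_x[x]xyz   (P,x)→(Q,x,-1)
state=Q head=2 tape=y_[x]xxyz   (Q,x)→(Q,z,+1)
state=Q head=3 tape=y_z[x]xyz   (Q,x)→(Q,z,+1)
state=Q head=4 tape=y_zz[x]yz   (Q,x)→(Q,z,+1)
state=Q head=5 tape=y_zzz[y]z   (Q,y)→(H,z,-1)
state=H head=4 tape=y_zz[z]zz
M halts after 8 transitions.

8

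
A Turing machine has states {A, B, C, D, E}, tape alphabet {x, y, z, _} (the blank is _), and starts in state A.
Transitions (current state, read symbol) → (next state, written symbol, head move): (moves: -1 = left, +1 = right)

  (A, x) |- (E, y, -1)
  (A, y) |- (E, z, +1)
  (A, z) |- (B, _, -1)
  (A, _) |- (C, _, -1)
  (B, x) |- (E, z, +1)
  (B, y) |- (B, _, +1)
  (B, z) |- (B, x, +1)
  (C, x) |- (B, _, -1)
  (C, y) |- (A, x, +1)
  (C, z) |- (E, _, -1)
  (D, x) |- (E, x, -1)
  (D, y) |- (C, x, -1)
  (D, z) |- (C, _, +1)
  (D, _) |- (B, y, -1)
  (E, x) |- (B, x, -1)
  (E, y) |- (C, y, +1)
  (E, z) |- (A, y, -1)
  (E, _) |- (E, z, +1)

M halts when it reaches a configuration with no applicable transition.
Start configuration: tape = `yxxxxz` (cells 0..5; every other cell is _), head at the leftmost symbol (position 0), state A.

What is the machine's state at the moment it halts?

state=A head=0 tape=[y]xxxxz_   (A,y)→(E,z,+1)
state=E head=1 tape=z[x]xxxz_   (E,x)→(B,x,-1)
state=B head=0 tape=[z]xxxxz_   (B,z)→(B,x,+1)
state=B head=1 tape=x[x]xxxz_   (B,x)→(E,z,+1)
state=E head=2 tape=xz[x]xxz_   (E,x)→(B,x,-1)
state=B head=1 tape=x[z]xxxz_   (B,z)→(B,x,+1)
state=B head=2 tape=xx[x]xxz_   (B,x)→(E,z,+1)
state=E head=3 tape=xxz[x]xz_   (E,x)→(B,x,-1)
state=B head=2 tape=xx[z]xxz_   (B,z)→(B,x,+1)
state=B head=3 tape=xxx[x]xz_   (B,x)→(E,z,+1)
state=E head=4 tape=xxxz[x]z_   (E,x)→(B,x,-1)
state=B head=3 tape=xxx[z]xz_   (B,z)→(B,x,+1)
state=B head=4 tape=xxxx[x]z_   (B,x)→(E,z,+1)
state=E head=5 tape=xxxxz[z]_   (E,z)→(A,y,-1)
state=A head=4 tape=xxxx[z]y_   (A,z)→(B,_,-1)
state=B head=3 tape=xxx[x]_y_   (B,x)→(E,z,+1)
state=E head=4 tape=xxxz[_]y_   (E,_)→(E,z,+1)
state=E head=5 tape=xxxzz[y]_   (E,y)→(C,y,+1)
state=C head=6 tape=xxxzzy[_]
No transition is defined for (C, _); M halts in state C.

C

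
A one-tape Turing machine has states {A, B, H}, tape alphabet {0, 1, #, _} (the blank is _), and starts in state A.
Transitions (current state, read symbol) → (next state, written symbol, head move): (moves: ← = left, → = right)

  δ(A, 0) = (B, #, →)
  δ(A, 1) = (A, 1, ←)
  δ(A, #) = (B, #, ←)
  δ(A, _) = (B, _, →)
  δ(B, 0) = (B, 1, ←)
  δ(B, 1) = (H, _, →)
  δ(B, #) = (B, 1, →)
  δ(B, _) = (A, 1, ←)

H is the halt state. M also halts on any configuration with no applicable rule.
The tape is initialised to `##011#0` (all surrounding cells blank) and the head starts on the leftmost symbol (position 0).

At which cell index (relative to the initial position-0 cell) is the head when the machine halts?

0

A | __[#]#011#0   read # → write #, move ←, go to B
B | _[_]##011#0   read _ → write 1, move ←, go to A
A | [_]1##011#0   read _ → write _, move →, go to B
B | _[1]##011#0   read 1 → write _, move →, go to H
H | __[#]#011#0
At halt the head is at cell 0.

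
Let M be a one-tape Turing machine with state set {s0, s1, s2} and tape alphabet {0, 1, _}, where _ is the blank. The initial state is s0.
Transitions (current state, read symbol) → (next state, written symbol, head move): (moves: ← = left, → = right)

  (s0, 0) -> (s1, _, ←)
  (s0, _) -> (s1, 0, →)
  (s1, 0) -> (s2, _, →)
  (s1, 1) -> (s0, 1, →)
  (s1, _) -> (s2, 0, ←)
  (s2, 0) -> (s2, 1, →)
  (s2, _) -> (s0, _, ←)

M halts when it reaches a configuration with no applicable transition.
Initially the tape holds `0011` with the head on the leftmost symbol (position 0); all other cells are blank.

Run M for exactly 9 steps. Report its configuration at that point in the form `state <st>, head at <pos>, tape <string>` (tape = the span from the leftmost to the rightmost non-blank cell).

state=s0 head=0 tape=___[0]011   (s0,0)→(s1,_,←)
state=s1 head=-1 tape=__[_]_011   (s1,_)→(s2,0,←)
state=s2 head=-2 tape=_[_]0_011   (s2,_)→(s0,_,←)
state=s0 head=-3 tape=[_]_0_011   (s0,_)→(s1,0,→)
state=s1 head=-2 tape=0[_]0_011   (s1,_)→(s2,0,←)
state=s2 head=-3 tape=[0]00_011   (s2,0)→(s2,1,→)
state=s2 head=-2 tape=1[0]0_011   (s2,0)→(s2,1,→)
state=s2 head=-1 tape=11[0]_011   (s2,0)→(s2,1,→)
state=s2 head=0 tape=111[_]011   (s2,_)→(s0,_,←)
state=s0 head=-1 tape=11[1]_011
After 9 steps: state s0, head at -1, tape 111_011.

state s0, head at -1, tape 111_011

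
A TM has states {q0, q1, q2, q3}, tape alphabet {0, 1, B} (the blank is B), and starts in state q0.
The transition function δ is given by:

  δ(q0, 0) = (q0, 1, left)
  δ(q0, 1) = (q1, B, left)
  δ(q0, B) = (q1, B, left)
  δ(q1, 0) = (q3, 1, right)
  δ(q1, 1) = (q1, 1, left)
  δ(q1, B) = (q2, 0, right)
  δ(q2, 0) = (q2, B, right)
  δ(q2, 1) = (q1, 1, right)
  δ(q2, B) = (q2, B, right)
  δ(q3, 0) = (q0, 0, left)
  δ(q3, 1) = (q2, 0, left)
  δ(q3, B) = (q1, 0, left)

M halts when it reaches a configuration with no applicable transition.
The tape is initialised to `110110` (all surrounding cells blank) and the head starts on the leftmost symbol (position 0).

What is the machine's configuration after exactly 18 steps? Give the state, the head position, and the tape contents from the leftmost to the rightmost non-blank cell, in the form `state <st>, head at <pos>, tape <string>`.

state=q0 head=0 tape=B[1]10110   (q0,1)→(q1,B,left)
state=q1 head=-1 tape=[B]B10110   (q1,B)→(q2,0,right)
state=q2 head=0 tape=0[B]10110   (q2,B)→(q2,B,right)
state=q2 head=1 tape=0B[1]0110   (q2,1)→(q1,1,right)
state=q1 head=2 tape=0B1[0]110   (q1,0)→(q3,1,right)
state=q3 head=3 tape=0B11[1]10   (q3,1)→(q2,0,left)
state=q2 head=2 tape=0B1[1]010   (q2,1)→(q1,1,right)
state=q1 head=3 tape=0B11[0]10   (q1,0)→(q3,1,right)
state=q3 head=4 tape=0B111[1]0   (q3,1)→(q2,0,left)
state=q2 head=3 tape=0B11[1]00   (q2,1)→(q1,1,right)
state=q1 head=4 tape=0B111[0]0   (q1,0)→(q3,1,right)
state=q3 head=5 tape=0B1111[0]   (q3,0)→(q0,0,left)
state=q0 head=4 tape=0B111[1]0   (q0,1)→(q1,B,left)
state=q1 head=3 tape=0B11[1]B0   (q1,1)→(q1,1,left)
state=q1 head=2 tape=0B1[1]1B0   (q1,1)→(q1,1,left)
state=q1 head=1 tape=0B[1]11B0   (q1,1)→(q1,1,left)
state=q1 head=0 tape=0[B]111B0   (q1,B)→(q2,0,right)
state=q2 head=1 tape=00[1]11B0   (q2,1)→(q1,1,right)
state=q1 head=2 tape=001[1]1B0
After 18 steps: state q1, head at 2, tape 00111B0.

state q1, head at 2, tape 00111B0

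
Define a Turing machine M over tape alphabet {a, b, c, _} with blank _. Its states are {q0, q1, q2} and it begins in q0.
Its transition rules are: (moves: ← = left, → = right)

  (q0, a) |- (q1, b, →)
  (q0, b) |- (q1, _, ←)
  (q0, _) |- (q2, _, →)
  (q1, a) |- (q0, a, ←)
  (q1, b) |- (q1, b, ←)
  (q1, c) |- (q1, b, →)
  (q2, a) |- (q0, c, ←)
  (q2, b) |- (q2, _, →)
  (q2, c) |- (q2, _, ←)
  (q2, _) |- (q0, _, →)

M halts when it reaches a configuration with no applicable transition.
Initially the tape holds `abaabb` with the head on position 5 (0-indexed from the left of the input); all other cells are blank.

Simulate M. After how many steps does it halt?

state=q0 head=5 tape=_abaab[b]   (q0,b)→(q1,_,←)
state=q1 head=4 tape=_abaa[b]_   (q1,b)→(q1,b,←)
state=q1 head=3 tape=_aba[a]b_   (q1,a)→(q0,a,←)
state=q0 head=2 tape=_ab[a]ab_   (q0,a)→(q1,b,→)
state=q1 head=3 tape=_abb[a]b_   (q1,a)→(q0,a,←)
state=q0 head=2 tape=_ab[b]ab_   (q0,b)→(q1,_,←)
state=q1 head=1 tape=_a[b]_ab_   (q1,b)→(q1,b,←)
state=q1 head=0 tape=_[a]b_ab_   (q1,a)→(q0,a,←)
state=q0 head=-1 tape=[_]ab_ab_   (q0,_)→(q2,_,→)
state=q2 head=0 tape=_[a]b_ab_   (q2,a)→(q0,c,←)
state=q0 head=-1 tape=[_]cb_ab_   (q0,_)→(q2,_,→)
state=q2 head=0 tape=_[c]b_ab_   (q2,c)→(q2,_,←)
state=q2 head=-1 tape=[_]_b_ab_   (q2,_)→(q0,_,→)
state=q0 head=0 tape=_[_]b_ab_   (q0,_)→(q2,_,→)
state=q2 head=1 tape=__[b]_ab_   (q2,b)→(q2,_,→)
state=q2 head=2 tape=___[_]ab_   (q2,_)→(q0,_,→)
state=q0 head=3 tape=____[a]b_   (q0,a)→(q1,b,→)
state=q1 head=4 tape=____b[b]_   (q1,b)→(q1,b,←)
state=q1 head=3 tape=____[b]b_   (q1,b)→(q1,b,←)
state=q1 head=2 tape=___[_]bb_
M halts after 19 transitions.

19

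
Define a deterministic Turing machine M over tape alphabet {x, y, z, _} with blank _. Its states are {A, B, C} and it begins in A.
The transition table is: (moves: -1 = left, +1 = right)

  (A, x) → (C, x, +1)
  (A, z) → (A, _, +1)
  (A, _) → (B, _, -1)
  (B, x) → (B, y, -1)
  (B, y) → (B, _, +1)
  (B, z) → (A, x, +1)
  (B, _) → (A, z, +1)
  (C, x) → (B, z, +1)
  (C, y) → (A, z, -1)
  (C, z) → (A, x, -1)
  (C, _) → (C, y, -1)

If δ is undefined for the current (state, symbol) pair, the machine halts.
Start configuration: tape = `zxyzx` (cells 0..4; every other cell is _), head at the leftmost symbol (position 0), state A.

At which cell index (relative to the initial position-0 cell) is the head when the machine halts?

6

A | [z]xyzx___   read z → write _, move +1, go to A
A | _[x]yzx___   read x → write x, move +1, go to C
C | _x[y]zx___   read y → write z, move -1, go to A
A | _[x]zzx___   read x → write x, move +1, go to C
C | _x[z]zx___   read z → write x, move -1, go to A
A | _[x]xzx___   read x → write x, move +1, go to C
C | _x[x]zx___   read x → write z, move +1, go to B
B | _xz[z]x___   read z → write x, move +1, go to A
A | _xzx[x]___   read x → write x, move +1, go to C
C | _xzxx[_]__   read _ → write y, move -1, go to C
C | _xzx[x]y__   read x → write z, move +1, go to B
B | _xzxz[y]__   read y → write _, move +1, go to B
B | _xzxz_[_]_   read _ → write z, move +1, go to A
A | _xzxz_z[_]   read _ → write _, move -1, go to B
B | _xzxz_[z]_   read z → write x, move +1, go to A
A | _xzxz_x[_]   read _ → write _, move -1, go to B
B | _xzxz_[x]_   read x → write y, move -1, go to B
B | _xzxz[_]y_   read _ → write z, move +1, go to A
A | _xzxzz[y]_
At halt the head is at cell 6.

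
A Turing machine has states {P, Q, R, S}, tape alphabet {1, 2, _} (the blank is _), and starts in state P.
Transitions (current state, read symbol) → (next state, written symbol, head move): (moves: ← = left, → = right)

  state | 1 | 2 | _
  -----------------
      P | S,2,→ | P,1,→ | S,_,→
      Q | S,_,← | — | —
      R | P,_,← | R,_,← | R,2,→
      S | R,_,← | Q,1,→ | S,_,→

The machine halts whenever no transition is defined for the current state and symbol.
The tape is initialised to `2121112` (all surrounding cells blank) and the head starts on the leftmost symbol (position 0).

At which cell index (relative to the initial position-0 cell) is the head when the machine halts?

7

state=P head=0 tape=_[2]121112_   (P,2)→(P,1,→)
state=P head=1 tape=_1[1]21112_   (P,1)→(S,2,→)
state=S head=2 tape=_12[2]1112_   (S,2)→(Q,1,→)
state=Q head=3 tape=_121[1]112_   (Q,1)→(S,_,←)
state=S head=2 tape=_12[1]_112_   (S,1)→(R,_,←)
state=R head=1 tape=_1[2]__112_   (R,2)→(R,_,←)
state=R head=0 tape=_[1]___112_   (R,1)→(P,_,←)
state=P head=-1 tape=[_]____112_   (P,_)→(S,_,→)
state=S head=0 tape=_[_]___112_   (S,_)→(S,_,→)
state=S head=1 tape=__[_]__112_   (S,_)→(S,_,→)
state=S head=2 tape=___[_]_112_   (S,_)→(S,_,→)
state=S head=3 tape=____[_]112_   (S,_)→(S,_,→)
state=S head=4 tape=_____[1]12_   (S,1)→(R,_,←)
state=R head=3 tape=____[_]_12_   (R,_)→(R,2,→)
state=R head=4 tape=____2[_]12_   (R,_)→(R,2,→)
state=R head=5 tape=____22[1]2_   (R,1)→(P,_,←)
state=P head=4 tape=____2[2]_2_   (P,2)→(P,1,→)
state=P head=5 tape=____21[_]2_   (P,_)→(S,_,→)
state=S head=6 tape=____21_[2]_   (S,2)→(Q,1,→)
state=Q head=7 tape=____21_1[_]
At halt the head is at cell 7.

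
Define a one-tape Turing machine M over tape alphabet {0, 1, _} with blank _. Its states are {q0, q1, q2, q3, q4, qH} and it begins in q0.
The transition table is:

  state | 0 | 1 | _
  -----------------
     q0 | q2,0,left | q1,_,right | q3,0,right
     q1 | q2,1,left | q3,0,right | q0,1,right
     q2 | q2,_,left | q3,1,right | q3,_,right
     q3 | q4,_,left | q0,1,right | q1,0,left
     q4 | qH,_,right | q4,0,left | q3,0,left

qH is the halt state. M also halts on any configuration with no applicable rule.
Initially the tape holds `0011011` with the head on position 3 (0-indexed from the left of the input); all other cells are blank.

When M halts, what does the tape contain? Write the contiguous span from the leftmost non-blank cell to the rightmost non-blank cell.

0_0_0_0

state=q0 head=3 tape=001[1]011_   (q0,1)→(q1,_,right)
state=q1 head=4 tape=001_[0]11_   (q1,0)→(q2,1,left)
state=q2 head=3 tape=001[_]111_   (q2,_)→(q3,_,right)
state=q3 head=4 tape=001_[1]11_   (q3,1)→(q0,1,right)
state=q0 head=5 tape=001_1[1]1_   (q0,1)→(q1,_,right)
state=q1 head=6 tape=001_1_[1]_   (q1,1)→(q3,0,right)
state=q3 head=7 tape=001_1_0[_]   (q3,_)→(q1,0,left)
state=q1 head=6 tape=001_1_[0]0   (q1,0)→(q2,1,left)
state=q2 head=5 tape=001_1[_]10   (q2,_)→(q3,_,right)
state=q3 head=6 tape=001_1_[1]0   (q3,1)→(q0,1,right)
state=q0 head=7 tape=001_1_1[0]   (q0,0)→(q2,0,left)
state=q2 head=6 tape=001_1_[1]0   (q2,1)→(q3,1,right)
state=q3 head=7 tape=001_1_1[0]   (q3,0)→(q4,_,left)
state=q4 head=6 tape=001_1_[1]_   (q4,1)→(q4,0,left)
state=q4 head=5 tape=001_1[_]0_   (q4,_)→(q3,0,left)
state=q3 head=4 tape=001_[1]00_   (q3,1)→(q0,1,right)
state=q0 head=5 tape=001_1[0]0_   (q0,0)→(q2,0,left)
state=q2 head=4 tape=001_[1]00_   (q2,1)→(q3,1,right)
state=q3 head=5 tape=001_1[0]0_   (q3,0)→(q4,_,left)
state=q4 head=4 tape=001_[1]_0_   (q4,1)→(q4,0,left)
state=q4 head=3 tape=001[_]0_0_   (q4,_)→(q3,0,left)
state=q3 head=2 tape=00[1]00_0_   (q3,1)→(q0,1,right)
state=q0 head=3 tape=001[0]0_0_   (q0,0)→(q2,0,left)
state=q2 head=2 tape=00[1]00_0_   (q2,1)→(q3,1,right)
state=q3 head=3 tape=001[0]0_0_   (q3,0)→(q4,_,left)
state=q4 head=2 tape=00[1]_0_0_   (q4,1)→(q4,0,left)
state=q4 head=1 tape=0[0]0_0_0_   (q4,0)→(qH,_,right)
state=qH head=2 tape=0_[0]_0_0_
The non-blank tape span at halt is 0_0_0_0.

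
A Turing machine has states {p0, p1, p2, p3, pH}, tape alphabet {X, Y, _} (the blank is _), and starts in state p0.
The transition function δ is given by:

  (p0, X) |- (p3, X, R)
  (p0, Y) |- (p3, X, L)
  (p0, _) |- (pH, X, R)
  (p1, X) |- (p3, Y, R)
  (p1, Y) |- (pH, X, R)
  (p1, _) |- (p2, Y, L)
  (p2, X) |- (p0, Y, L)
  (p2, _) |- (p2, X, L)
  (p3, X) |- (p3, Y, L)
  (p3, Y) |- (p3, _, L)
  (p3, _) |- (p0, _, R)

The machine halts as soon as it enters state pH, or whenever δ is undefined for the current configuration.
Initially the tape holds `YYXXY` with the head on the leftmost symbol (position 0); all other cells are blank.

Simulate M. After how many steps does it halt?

p0 | _[Y]YXXY___   read Y → write X, move L, go to p3
p3 | [_]XYXXY___   read _ → write _, move R, go to p0
p0 | _[X]YXXY___   read X → write X, move R, go to p3
p3 | _X[Y]XXY___   read Y → write _, move L, go to p3
p3 | _[X]_XXY___   read X → write Y, move L, go to p3
p3 | [_]Y_XXY___   read _ → write _, move R, go to p0
p0 | _[Y]_XXY___   read Y → write X, move L, go to p3
p3 | [_]X_XXY___   read _ → write _, move R, go to p0
p0 | _[X]_XXY___   read X → write X, move R, go to p3
p3 | _X[_]XXY___   read _ → write _, move R, go to p0
p0 | _X_[X]XY___   read X → write X, move R, go to p3
p3 | _X_X[X]Y___   read X → write Y, move L, go to p3
p3 | _X_[X]YY___   read X → write Y, move L, go to p3
p3 | _X[_]YYY___   read _ → write _, move R, go to p0
p0 | _X_[Y]YY___   read Y → write X, move L, go to p3
p3 | _X[_]XYY___   read _ → write _, move R, go to p0
p0 | _X_[X]YY___   read X → write X, move R, go to p3
p3 | _X_X[Y]Y___   read Y → write _, move L, go to p3
p3 | _X_[X]_Y___   read X → write Y, move L, go to p3
p3 | _X[_]Y_Y___   read _ → write _, move R, go to p0
p0 | _X_[Y]_Y___   read Y → write X, move L, go to p3
p3 | _X[_]X_Y___   read _ → write _, move R, go to p0
p0 | _X_[X]_Y___   read X → write X, move R, go to p3
p3 | _X_X[_]Y___   read _ → write _, move R, go to p0
p0 | _X_X_[Y]___   read Y → write X, move L, go to p3
p3 | _X_X[_]X___   read _ → write _, move R, go to p0
p0 | _X_X_[X]___   read X → write X, move R, go to p3
p3 | _X_X_X[_]__   read _ → write _, move R, go to p0
p0 | _X_X_X_[_]_   read _ → write X, move R, go to pH
pH | _X_X_X_X[_]
M halts after 29 transitions.

29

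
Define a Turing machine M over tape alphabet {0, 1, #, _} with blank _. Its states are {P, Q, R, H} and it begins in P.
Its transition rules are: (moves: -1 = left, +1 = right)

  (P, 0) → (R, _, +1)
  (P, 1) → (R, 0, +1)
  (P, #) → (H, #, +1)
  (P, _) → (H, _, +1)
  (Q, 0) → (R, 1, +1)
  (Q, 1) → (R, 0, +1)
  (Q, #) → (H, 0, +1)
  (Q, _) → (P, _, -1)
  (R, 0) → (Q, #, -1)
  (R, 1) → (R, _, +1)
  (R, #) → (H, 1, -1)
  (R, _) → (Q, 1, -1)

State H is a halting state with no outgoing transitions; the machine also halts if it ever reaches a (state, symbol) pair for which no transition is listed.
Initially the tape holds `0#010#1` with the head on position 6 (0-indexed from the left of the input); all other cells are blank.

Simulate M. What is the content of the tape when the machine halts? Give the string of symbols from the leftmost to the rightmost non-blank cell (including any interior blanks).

0#010#1__1

P | 0#010#[1]___   read 1 → write 0, move +1, go to R
R | 0#010#0[_]__   read _ → write 1, move -1, go to Q
Q | 0#010#[0]1__   read 0 → write 1, move +1, go to R
R | 0#010#1[1]__   read 1 → write _, move +1, go to R
R | 0#010#1_[_]_   read _ → write 1, move -1, go to Q
Q | 0#010#1[_]1_   read _ → write _, move -1, go to P
P | 0#010#[1]_1_   read 1 → write 0, move +1, go to R
R | 0#010#0[_]1_   read _ → write 1, move -1, go to Q
Q | 0#010#[0]11_   read 0 → write 1, move +1, go to R
R | 0#010#1[1]1_   read 1 → write _, move +1, go to R
R | 0#010#1_[1]_   read 1 → write _, move +1, go to R
R | 0#010#1__[_]   read _ → write 1, move -1, go to Q
Q | 0#010#1_[_]1   read _ → write _, move -1, go to P
P | 0#010#1[_]_1   read _ → write _, move +1, go to H
H | 0#010#1_[_]1
The non-blank tape span at halt is 0#010#1__1.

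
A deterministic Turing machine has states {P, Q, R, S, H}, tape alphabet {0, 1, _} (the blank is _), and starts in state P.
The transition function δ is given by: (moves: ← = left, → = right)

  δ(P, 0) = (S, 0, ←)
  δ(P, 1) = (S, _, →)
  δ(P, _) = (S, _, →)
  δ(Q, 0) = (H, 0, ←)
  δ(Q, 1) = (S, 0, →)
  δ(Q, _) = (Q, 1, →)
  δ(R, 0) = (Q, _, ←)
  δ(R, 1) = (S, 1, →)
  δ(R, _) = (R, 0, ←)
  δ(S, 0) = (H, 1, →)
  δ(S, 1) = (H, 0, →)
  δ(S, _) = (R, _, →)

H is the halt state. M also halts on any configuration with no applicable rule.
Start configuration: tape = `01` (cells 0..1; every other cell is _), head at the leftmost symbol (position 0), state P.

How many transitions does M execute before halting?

16

state=P head=0 tape=_[0]1__   (P,0)→(S,0,←)
state=S head=-1 tape=[_]01__   (S,_)→(R,_,→)
state=R head=0 tape=_[0]1__   (R,0)→(Q,_,←)
state=Q head=-1 tape=[_]_1__   (Q,_)→(Q,1,→)
state=Q head=0 tape=1[_]1__   (Q,_)→(Q,1,→)
state=Q head=1 tape=11[1]__   (Q,1)→(S,0,→)
state=S head=2 tape=110[_]_   (S,_)→(R,_,→)
state=R head=3 tape=110_[_]   (R,_)→(R,0,←)
state=R head=2 tape=110[_]0   (R,_)→(R,0,←)
state=R head=1 tape=11[0]00   (R,0)→(Q,_,←)
state=Q head=0 tape=1[1]_00   (Q,1)→(S,0,→)
state=S head=1 tape=10[_]00   (S,_)→(R,_,→)
state=R head=2 tape=10_[0]0   (R,0)→(Q,_,←)
state=Q head=1 tape=10[_]_0   (Q,_)→(Q,1,→)
state=Q head=2 tape=101[_]0   (Q,_)→(Q,1,→)
state=Q head=3 tape=1011[0]   (Q,0)→(H,0,←)
state=H head=2 tape=101[1]0
M halts after 16 transitions.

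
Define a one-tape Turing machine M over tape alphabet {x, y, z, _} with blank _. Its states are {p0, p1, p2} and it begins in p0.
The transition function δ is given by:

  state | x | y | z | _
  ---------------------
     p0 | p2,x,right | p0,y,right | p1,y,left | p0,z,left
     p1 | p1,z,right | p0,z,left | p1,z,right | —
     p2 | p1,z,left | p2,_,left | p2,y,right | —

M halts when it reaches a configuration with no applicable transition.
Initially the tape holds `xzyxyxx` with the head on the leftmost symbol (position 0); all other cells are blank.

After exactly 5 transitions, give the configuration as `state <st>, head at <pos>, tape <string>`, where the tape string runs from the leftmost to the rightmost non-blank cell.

state=p0 head=0 tape=_[x]zyxyxx   (p0,x)→(p2,x,right)
state=p2 head=1 tape=_x[z]yxyxx   (p2,z)→(p2,y,right)
state=p2 head=2 tape=_xy[y]xyxx   (p2,y)→(p2,_,left)
state=p2 head=1 tape=_x[y]_xyxx   (p2,y)→(p2,_,left)
state=p2 head=0 tape=_[x]__xyxx   (p2,x)→(p1,z,left)
state=p1 head=-1 tape=[_]z__xyxx
After 5 steps: state p1, head at -1, tape z__xyxx.

state p1, head at -1, tape z__xyxx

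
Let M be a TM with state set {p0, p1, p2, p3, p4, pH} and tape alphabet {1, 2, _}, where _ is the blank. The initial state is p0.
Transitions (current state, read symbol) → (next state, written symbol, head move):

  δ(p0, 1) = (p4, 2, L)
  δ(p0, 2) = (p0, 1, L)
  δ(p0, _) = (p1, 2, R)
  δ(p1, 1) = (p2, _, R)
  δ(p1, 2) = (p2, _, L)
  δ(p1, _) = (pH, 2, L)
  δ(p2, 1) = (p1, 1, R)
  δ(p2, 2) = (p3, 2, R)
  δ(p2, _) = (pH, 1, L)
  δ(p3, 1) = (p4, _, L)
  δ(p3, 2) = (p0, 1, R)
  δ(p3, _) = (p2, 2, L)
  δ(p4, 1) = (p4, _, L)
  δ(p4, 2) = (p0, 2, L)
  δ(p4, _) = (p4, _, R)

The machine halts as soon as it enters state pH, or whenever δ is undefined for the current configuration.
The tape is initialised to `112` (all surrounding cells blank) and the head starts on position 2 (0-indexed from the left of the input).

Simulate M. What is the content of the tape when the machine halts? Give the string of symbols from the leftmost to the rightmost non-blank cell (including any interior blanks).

state=p0 head=2 tape=_11[2]__   (p0,2)→(p0,1,L)
state=p0 head=1 tape=_1[1]1__   (p0,1)→(p4,2,L)
state=p4 head=0 tape=_[1]21__   (p4,1)→(p4,_,L)
state=p4 head=-1 tape=[_]_21__   (p4,_)→(p4,_,R)
state=p4 head=0 tape=_[_]21__   (p4,_)→(p4,_,R)
state=p4 head=1 tape=__[2]1__   (p4,2)→(p0,2,L)
state=p0 head=0 tape=_[_]21__   (p0,_)→(p1,2,R)
state=p1 head=1 tape=_2[2]1__   (p1,2)→(p2,_,L)
state=p2 head=0 tape=_[2]_1__   (p2,2)→(p3,2,R)
state=p3 head=1 tape=_2[_]1__   (p3,_)→(p2,2,L)
state=p2 head=0 tape=_[2]21__   (p2,2)→(p3,2,R)
state=p3 head=1 tape=_2[2]1__   (p3,2)→(p0,1,R)
state=p0 head=2 tape=_21[1]__   (p0,1)→(p4,2,L)
state=p4 head=1 tape=_2[1]2__   (p4,1)→(p4,_,L)
state=p4 head=0 tape=_[2]_2__   (p4,2)→(p0,2,L)
state=p0 head=-1 tape=[_]2_2__   (p0,_)→(p1,2,R)
state=p1 head=0 tape=2[2]_2__   (p1,2)→(p2,_,L)
state=p2 head=-1 tape=[2]__2__   (p2,2)→(p3,2,R)
state=p3 head=0 tape=2[_]_2__   (p3,_)→(p2,2,L)
state=p2 head=-1 tape=[2]2_2__   (p2,2)→(p3,2,R)
state=p3 head=0 tape=2[2]_2__   (p3,2)→(p0,1,R)
state=p0 head=1 tape=21[_]2__   (p0,_)→(p1,2,R)
state=p1 head=2 tape=212[2]__   (p1,2)→(p2,_,L)
state=p2 head=1 tape=21[2]___   (p2,2)→(p3,2,R)
state=p3 head=2 tape=212[_]__   (p3,_)→(p2,2,L)
state=p2 head=1 tape=21[2]2__   (p2,2)→(p3,2,R)
state=p3 head=2 tape=212[2]__   (p3,2)→(p0,1,R)
state=p0 head=3 tape=2121[_]_   (p0,_)→(p1,2,R)
state=p1 head=4 tape=21212[_]   (p1,_)→(pH,2,L)
state=pH head=3 tape=2121[2]2
The non-blank tape span at halt is 212122.

212122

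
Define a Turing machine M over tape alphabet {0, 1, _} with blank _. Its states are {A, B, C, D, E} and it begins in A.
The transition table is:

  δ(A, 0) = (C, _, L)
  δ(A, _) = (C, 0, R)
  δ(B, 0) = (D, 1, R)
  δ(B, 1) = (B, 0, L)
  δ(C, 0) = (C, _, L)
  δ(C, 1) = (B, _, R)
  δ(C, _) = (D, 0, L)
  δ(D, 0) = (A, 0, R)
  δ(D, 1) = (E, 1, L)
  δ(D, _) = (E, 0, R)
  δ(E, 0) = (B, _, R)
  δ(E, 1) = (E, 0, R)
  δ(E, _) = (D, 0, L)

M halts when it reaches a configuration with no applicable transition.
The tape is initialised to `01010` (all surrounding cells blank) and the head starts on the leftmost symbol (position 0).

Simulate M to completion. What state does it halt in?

A | __[0]1010   read 0 → write _, move L, go to C
C | _[_]_1010   read _ → write 0, move L, go to D
D | [_]0_1010   read _ → write 0, move R, go to E
E | 0[0]_1010   read 0 → write _, move R, go to B
B | 0_[_]1010
No transition is defined for (B, _); M halts in state B.

B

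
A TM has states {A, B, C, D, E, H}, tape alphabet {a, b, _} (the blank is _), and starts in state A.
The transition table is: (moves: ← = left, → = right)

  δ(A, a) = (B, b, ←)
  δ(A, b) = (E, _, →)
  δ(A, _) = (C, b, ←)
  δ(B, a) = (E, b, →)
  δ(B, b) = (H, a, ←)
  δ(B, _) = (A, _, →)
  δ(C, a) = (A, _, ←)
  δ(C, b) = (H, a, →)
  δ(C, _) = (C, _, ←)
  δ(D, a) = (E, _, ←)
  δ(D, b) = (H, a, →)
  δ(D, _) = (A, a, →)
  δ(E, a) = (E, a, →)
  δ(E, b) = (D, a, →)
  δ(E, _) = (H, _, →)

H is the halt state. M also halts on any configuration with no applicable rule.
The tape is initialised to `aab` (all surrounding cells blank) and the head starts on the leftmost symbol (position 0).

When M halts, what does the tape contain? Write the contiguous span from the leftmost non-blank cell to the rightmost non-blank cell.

baa

A | _[a]ab____   read a → write b, move ←, go to B
B | [_]bab____   read _ → write _, move →, go to A
A | _[b]ab____   read b → write _, move →, go to E
E | __[a]b____   read a → write a, move →, go to E
E | __a[b]____   read b → write a, move →, go to D
D | __aa[_]___   read _ → write a, move →, go to A
A | __aaa[_]__   read _ → write b, move ←, go to C
C | __aa[a]b__   read a → write _, move ←, go to A
A | __a[a]_b__   read a → write b, move ←, go to B
B | __[a]b_b__   read a → write b, move →, go to E
E | __b[b]_b__   read b → write a, move →, go to D
D | __ba[_]b__   read _ → write a, move →, go to A
A | __baa[b]__   read b → write _, move →, go to E
E | __baa_[_]_   read _ → write _, move →, go to H
H | __baa__[_]
The non-blank tape span at halt is baa.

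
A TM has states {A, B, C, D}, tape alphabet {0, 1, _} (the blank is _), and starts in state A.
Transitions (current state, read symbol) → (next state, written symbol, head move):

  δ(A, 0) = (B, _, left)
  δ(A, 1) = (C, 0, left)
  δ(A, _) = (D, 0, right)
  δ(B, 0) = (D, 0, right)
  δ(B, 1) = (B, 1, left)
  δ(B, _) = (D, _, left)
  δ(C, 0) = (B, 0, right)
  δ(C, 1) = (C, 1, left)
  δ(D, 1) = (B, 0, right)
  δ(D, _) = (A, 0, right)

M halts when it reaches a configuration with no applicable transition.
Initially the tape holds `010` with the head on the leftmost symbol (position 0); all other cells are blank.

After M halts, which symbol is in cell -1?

0

state=A head=0 tape=__[0]10   (A,0)→(B,_,left)
state=B head=-1 tape=_[_]_10   (B,_)→(D,_,left)
state=D head=-2 tape=[_]__10   (D,_)→(A,0,right)
state=A head=-1 tape=0[_]_10   (A,_)→(D,0,right)
state=D head=0 tape=00[_]10   (D,_)→(A,0,right)
state=A head=1 tape=000[1]0   (A,1)→(C,0,left)
state=C head=0 tape=00[0]00   (C,0)→(B,0,right)
state=B head=1 tape=000[0]0   (B,0)→(D,0,right)
state=D head=2 tape=0000[0]
Cell -1 holds 0 when M halts.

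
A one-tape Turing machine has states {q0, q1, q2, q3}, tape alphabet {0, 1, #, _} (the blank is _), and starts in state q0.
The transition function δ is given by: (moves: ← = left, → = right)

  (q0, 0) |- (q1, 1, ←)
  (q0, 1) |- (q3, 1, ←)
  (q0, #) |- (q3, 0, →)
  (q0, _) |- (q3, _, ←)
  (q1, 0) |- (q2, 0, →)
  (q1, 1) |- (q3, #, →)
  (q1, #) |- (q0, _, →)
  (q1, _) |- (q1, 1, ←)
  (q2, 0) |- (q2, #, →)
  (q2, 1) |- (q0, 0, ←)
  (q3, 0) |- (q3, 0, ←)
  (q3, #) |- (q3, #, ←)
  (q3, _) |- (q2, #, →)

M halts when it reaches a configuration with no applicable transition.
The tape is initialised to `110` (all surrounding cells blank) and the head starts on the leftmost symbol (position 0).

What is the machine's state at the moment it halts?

q0 | ___[1]10   read 1 → write 1, move ←, go to q3
q3 | __[_]110   read _ → write #, move →, go to q2
q2 | __#[1]10   read 1 → write 0, move ←, go to q0
q0 | __[#]010   read # → write 0, move →, go to q3
q3 | __0[0]10   read 0 → write 0, move ←, go to q3
q3 | __[0]010   read 0 → write 0, move ←, go to q3
q3 | _[_]0010   read _ → write #, move →, go to q2
q2 | _#[0]010   read 0 → write #, move →, go to q2
q2 | _##[0]10   read 0 → write #, move →, go to q2
q2 | _###[1]0   read 1 → write 0, move ←, go to q0
q0 | _##[#]00   read # → write 0, move →, go to q3
q3 | _##0[0]0   read 0 → write 0, move ←, go to q3
q3 | _##[0]00   read 0 → write 0, move ←, go to q3
q3 | _#[#]000   read # → write #, move ←, go to q3
q3 | _[#]#000   read # → write #, move ←, go to q3
q3 | [_]##000   read _ → write #, move →, go to q2
q2 | #[#]#000
No transition is defined for (q2, #); M halts in state q2.

q2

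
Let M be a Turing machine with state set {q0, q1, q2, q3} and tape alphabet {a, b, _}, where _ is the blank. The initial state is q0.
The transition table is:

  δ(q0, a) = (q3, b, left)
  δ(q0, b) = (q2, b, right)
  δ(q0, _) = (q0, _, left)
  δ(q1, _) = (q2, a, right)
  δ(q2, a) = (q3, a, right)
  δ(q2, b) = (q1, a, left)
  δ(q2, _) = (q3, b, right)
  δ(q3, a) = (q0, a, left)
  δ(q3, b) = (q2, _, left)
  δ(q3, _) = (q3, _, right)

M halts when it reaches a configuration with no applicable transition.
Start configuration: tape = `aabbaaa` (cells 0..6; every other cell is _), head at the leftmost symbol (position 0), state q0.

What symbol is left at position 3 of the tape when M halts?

_

state=q0 head=0 tape=_[a]abbaaa   (q0,a)→(q3,b,left)
state=q3 head=-1 tape=[_]babbaaa   (q3,_)→(q3,_,right)
state=q3 head=0 tape=_[b]abbaaa   (q3,b)→(q2,_,left)
state=q2 head=-1 tape=[_]_abbaaa   (q2,_)→(q3,b,right)
state=q3 head=0 tape=b[_]abbaaa   (q3,_)→(q3,_,right)
state=q3 head=1 tape=b_[a]bbaaa   (q3,a)→(q0,a,left)
state=q0 head=0 tape=b[_]abbaaa   (q0,_)→(q0,_,left)
state=q0 head=-1 tape=[b]_abbaaa   (q0,b)→(q2,b,right)
state=q2 head=0 tape=b[_]abbaaa   (q2,_)→(q3,b,right)
state=q3 head=1 tape=bb[a]bbaaa   (q3,a)→(q0,a,left)
state=q0 head=0 tape=b[b]abbaaa   (q0,b)→(q2,b,right)
state=q2 head=1 tape=bb[a]bbaaa   (q2,a)→(q3,a,right)
state=q3 head=2 tape=bba[b]baaa   (q3,b)→(q2,_,left)
state=q2 head=1 tape=bb[a]_baaa   (q2,a)→(q3,a,right)
state=q3 head=2 tape=bba[_]baaa   (q3,_)→(q3,_,right)
state=q3 head=3 tape=bba_[b]aaa   (q3,b)→(q2,_,left)
state=q2 head=2 tape=bba[_]_aaa   (q2,_)→(q3,b,right)
state=q3 head=3 tape=bbab[_]aaa   (q3,_)→(q3,_,right)
state=q3 head=4 tape=bbab_[a]aa   (q3,a)→(q0,a,left)
state=q0 head=3 tape=bbab[_]aaa   (q0,_)→(q0,_,left)
state=q0 head=2 tape=bba[b]_aaa   (q0,b)→(q2,b,right)
state=q2 head=3 tape=bbab[_]aaa   (q2,_)→(q3,b,right)
state=q3 head=4 tape=bbabb[a]aa   (q3,a)→(q0,a,left)
state=q0 head=3 tape=bbab[b]aaa   (q0,b)→(q2,b,right)
state=q2 head=4 tape=bbabb[a]aa   (q2,a)→(q3,a,right)
state=q3 head=5 tape=bbabba[a]a   (q3,a)→(q0,a,left)
state=q0 head=4 tape=bbabb[a]aa   (q0,a)→(q3,b,left)
state=q3 head=3 tape=bbab[b]baa   (q3,b)→(q2,_,left)
state=q2 head=2 tape=bba[b]_baa   (q2,b)→(q1,a,left)
state=q1 head=1 tape=bb[a]a_baa
Cell 3 holds _ when M halts.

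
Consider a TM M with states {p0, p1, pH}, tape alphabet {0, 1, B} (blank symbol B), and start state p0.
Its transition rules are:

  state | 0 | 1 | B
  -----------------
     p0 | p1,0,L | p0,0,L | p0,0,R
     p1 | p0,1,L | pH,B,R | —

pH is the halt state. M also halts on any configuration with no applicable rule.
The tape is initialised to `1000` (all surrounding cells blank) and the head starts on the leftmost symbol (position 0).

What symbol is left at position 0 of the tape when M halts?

0

state=p0 head=0 tape=BBB[1]000   (p0,1)→(p0,0,L)
state=p0 head=-1 tape=BB[B]0000   (p0,B)→(p0,0,R)
state=p0 head=0 tape=BB0[0]000   (p0,0)→(p1,0,L)
state=p1 head=-1 tape=BB[0]0000   (p1,0)→(p0,1,L)
state=p0 head=-2 tape=B[B]10000   (p0,B)→(p0,0,R)
state=p0 head=-1 tape=B0[1]0000   (p0,1)→(p0,0,L)
state=p0 head=-2 tape=B[0]00000   (p0,0)→(p1,0,L)
state=p1 head=-3 tape=[B]000000
Cell 0 holds 0 when M halts.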